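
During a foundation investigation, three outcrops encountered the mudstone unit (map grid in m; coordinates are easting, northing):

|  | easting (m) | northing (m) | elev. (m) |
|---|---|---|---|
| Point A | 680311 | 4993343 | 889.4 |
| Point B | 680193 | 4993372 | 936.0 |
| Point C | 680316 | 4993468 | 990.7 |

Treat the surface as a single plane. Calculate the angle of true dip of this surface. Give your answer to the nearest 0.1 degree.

40.1°

Let the plane be z = a·easting + b·northing + c.
Point B−Point A: −118a + 29b = 46.6;  Point C−Point A: 5a + 125b = 101.3.
Solving gives a = −0.19384, b = 0.81815.
Gradient magnitude |∇z| = √(a² + b²) = √(0.03758 + 0.66938) = 0.84080.
True dip = arctan(0.84080) = 40.1°, dipping toward SSE (azimuth ≈ 167°).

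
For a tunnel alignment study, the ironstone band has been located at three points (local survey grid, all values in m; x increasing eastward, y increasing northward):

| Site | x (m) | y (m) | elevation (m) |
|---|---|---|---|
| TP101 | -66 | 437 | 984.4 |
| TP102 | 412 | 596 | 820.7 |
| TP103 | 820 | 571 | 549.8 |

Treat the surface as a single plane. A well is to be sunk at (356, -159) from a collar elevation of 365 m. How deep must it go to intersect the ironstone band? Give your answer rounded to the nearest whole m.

126 m

Let the plane be z = a·x + b·y + c.
TP102−TP101: 478a + 159b = −163.7;  TP103−TP101: 886a + 134b = −434.6.
Solving gives a = −0.61396, b = 0.81618.
Then c = 984.4 − a·-66 − b·437 = 587.21.
At (356, -159): z_contact = −218.6 − 129.8 + 587.21 = 238.9 m.
Depth below ground = 365 − 238.9 = 126 m.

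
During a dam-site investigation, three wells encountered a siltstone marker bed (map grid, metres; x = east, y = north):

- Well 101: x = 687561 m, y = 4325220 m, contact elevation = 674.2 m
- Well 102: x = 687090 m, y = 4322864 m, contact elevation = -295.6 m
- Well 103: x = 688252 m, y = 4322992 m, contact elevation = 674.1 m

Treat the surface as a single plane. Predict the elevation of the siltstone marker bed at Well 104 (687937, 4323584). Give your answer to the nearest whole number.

568 m

Two edge vectors: Well 101→Well 102 = (-471, -2356, -969.8), Well 101→Well 103 = (691, -2228, -0.1).
Normal n = (Well 101→Well 102) × (Well 101→Well 103) = (-2160478.8, -670178.9, 2677384).
So ∂z/∂x = −n_x/n_z = 0.80693647 and ∂z/∂y = −n_y/n_z = 0.25031109.
Intercept c from Well 101: 674.2 − 554818.05 − 1082650.52 = −1636794.37.
At (687937, 4323584): z = 555121.5 + 1082241.0 − 1636794.37 = 568.1 m.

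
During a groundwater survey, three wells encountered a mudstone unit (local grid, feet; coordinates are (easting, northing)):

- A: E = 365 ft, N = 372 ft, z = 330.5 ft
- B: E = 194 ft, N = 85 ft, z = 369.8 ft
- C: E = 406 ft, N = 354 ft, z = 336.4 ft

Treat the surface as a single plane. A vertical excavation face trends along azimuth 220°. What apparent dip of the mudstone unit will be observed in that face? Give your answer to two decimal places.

Two edge vectors: A→B = (-171, -287, 39.3), A→C = (41, -18, 5.9).
Normal n = (A→B) × (A→C) = (-985.9, 2620.2, 14845).
So ∂z/∂E = −n_x/n_z = 0.06641 and ∂z/∂N = −n_y/n_z = −0.17650.
Unit vector along 220° is (sin 220°, cos 220°) = (-0.6428, -0.7660).
Slope in that direction = a·(-0.6428) + b·(-0.7660) = 0.09252.
Apparent dip = arctan|0.09252| = 5.29° (true dip is 10.7°, so apparent ≤ true as expected).

5.29°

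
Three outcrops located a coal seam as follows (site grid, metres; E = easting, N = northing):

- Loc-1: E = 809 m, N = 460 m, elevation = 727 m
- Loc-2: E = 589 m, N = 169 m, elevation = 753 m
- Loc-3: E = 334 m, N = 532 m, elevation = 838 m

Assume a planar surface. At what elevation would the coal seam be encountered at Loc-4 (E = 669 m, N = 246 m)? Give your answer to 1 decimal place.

741.3 m

Two edge vectors: Loc-1→Loc-2 = (-220, -291, 26), Loc-1→Loc-3 = (-475, 72, 111).
Normal n = (Loc-1→Loc-2) × (Loc-1→Loc-3) = (-34173, 12070, -154065).
So ∂z/∂E = −n_x/n_z = −0.22181 and ∂z/∂N = −n_y/n_z = 0.07834.
Intercept c from Loc-1: 727 + 179.44 − 36.04 = 870.41.
At (669, 246): z = −148.4 + 19.3 + 870.41 = 741.3 m.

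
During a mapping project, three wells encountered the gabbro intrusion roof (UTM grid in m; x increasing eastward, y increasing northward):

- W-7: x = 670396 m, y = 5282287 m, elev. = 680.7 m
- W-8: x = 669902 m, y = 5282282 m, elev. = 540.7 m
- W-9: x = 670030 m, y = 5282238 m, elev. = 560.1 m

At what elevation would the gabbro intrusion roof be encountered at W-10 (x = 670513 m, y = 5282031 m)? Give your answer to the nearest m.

618 m

Two edge vectors: W-7→W-8 = (-494, -5, -140), W-7→W-9 = (-366, -49, -120.6).
Normal n = (W-7→W-8) × (W-7→W-9) = (-6257, -8336.4, 22376).
So ∂z/∂x = −n_x/n_z = 0.27962996 and ∂z/∂y = −n_y/n_z = 0.37255989.
Intercept c from W-7: 680.7 − 187462.81 − 1967968.24 = −2154750.35.
At (670513, 5282031): z = 187495.5 + 1967872.9 − 2154750.35 = 618.0 m.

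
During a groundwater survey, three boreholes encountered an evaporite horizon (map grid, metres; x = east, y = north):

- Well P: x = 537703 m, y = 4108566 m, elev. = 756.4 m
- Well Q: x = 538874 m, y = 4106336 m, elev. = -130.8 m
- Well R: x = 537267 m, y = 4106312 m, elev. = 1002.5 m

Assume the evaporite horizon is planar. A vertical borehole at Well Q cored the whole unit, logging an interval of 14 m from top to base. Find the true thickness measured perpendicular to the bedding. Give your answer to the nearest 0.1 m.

Two edge vectors: Well P→Well Q = (1171, -2230, -887.2), Well P→Well R = (-436, -2254, 246.1).
Normal n = (Well P→Well Q) × (Well P→Well R) = (-2548551.8, 98636.1, -3611714).
So ∂z/∂x = −n_x/n_z = −0.70563 and ∂z/∂y = −n_y/n_z = 0.02731.
|∇z| = √(a²+b²) = 0.70616, so dip δ = arctan(0.70616) = 35.23°.
True thickness = vertical thickness × cos δ = 14 × cos 35.23° = 11.4 m.

11.4 m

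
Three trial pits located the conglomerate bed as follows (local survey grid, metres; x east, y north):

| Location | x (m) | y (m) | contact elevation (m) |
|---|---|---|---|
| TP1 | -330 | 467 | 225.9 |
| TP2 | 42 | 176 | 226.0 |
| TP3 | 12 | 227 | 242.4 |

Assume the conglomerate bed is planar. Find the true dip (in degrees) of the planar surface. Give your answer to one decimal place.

37.1°

Two edge vectors: TP1→TP2 = (372, -291, 0.1), TP1→TP3 = (342, -240, 16.5).
Normal n = (TP1→TP2) × (TP1→TP3) = (-4777.5, -6103.8, 10242).
So ∂z/∂x = −n_x/n_z = 0.46646 and ∂z/∂y = −n_y/n_z = 0.59596.
Gradient magnitude |∇z| = √(a² + b²) = √(0.21759 + 0.35517) = 0.75680.
True dip = arctan(0.75680) = 37.1°, dipping toward SW (azimuth ≈ 218°).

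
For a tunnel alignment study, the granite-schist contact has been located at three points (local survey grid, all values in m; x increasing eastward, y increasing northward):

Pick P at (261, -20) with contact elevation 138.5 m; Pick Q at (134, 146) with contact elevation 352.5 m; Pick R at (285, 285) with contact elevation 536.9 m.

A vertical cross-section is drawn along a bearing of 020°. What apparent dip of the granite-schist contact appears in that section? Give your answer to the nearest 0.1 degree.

Two edge vectors: Pick P→Pick Q = (-127, 166, 214), Pick P→Pick R = (24, 305, 398.4).
Normal n = (Pick P→Pick Q) × (Pick P→Pick R) = (864.4, 55732.8, -42719).
So ∂z/∂x = −n_x/n_z = 0.02023 and ∂z/∂y = −n_y/n_z = 1.30464.
Unit vector along 020° is (sin 20°, cos 20°) = (0.3420, 0.9397).
Slope in that direction = a·(0.3420) + b·(0.9397) = 1.23288.
Apparent dip = arctan|1.23288| = 51.0° (true dip is 52.5°, so apparent ≤ true as expected).

51.0°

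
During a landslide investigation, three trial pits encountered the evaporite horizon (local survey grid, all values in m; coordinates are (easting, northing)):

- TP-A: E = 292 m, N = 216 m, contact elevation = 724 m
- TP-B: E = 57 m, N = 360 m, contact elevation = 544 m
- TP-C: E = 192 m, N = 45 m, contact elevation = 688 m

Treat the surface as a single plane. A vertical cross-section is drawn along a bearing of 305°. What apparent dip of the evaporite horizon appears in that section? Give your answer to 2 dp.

32.62°

Let the plane be z = a·E + b·N + c.
TP-B−TP-A: −235a + 144b = −180;  TP-C−TP-A: −100a − 171b = −36.
Solving gives a = 0.65886, b = −0.17477.
Unit vector along 305° is (sin 305°, cos 305°) = (-0.8192, 0.5736).
Slope in that direction = a·(-0.8192) + b·(0.5736) = −0.63995.
Apparent dip = arctan|0.63995| = 32.62° (true dip is 34.3°, so apparent ≤ true as expected).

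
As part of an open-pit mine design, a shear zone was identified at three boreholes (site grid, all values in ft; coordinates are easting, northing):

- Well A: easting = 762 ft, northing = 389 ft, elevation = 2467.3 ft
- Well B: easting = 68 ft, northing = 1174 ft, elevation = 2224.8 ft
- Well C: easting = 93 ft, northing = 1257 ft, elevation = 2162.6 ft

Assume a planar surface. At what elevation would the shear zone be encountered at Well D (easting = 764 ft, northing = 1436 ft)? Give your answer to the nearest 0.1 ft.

1799.1 ft

Two edge vectors: Well A→Well B = (-694, 785, -242.5), Well A→Well C = (-669, 868, -304.7).
Normal n = (Well A→Well B) × (Well A→Well C) = (-28699.5, -49229.3, -77227).
So ∂z/∂easting = −n_x/n_z = −0.371625 and ∂z/∂northing = −n_y/n_z = −0.637462.
Intercept c from Well A: 2467.3 + 283.18 + 247.97 = 2998.45.
At (764, 1436): z = −283.9 − 915.4 + 2998.45 = 1799.1 ft.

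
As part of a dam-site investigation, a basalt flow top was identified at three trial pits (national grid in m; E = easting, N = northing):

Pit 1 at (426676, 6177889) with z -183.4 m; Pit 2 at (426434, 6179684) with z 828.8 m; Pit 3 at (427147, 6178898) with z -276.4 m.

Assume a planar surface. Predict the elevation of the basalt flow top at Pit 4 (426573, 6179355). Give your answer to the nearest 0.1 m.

540.1 m

Let the plane be z = a·E + b·N + c.
Pit 2−Pit 1: −242a + 1795b = 1012.2;  Pit 3−Pit 1: 471a + 1009b = −93.
Solving gives a = −1.090510020, b = 0.416878315.
Then c = -183.4 − a·426676 − b·6177889 = −2110316.90.
At (426573, 6179355): z = −465182.1 + 2576039.1 − 2110316.90 = 540.1 m.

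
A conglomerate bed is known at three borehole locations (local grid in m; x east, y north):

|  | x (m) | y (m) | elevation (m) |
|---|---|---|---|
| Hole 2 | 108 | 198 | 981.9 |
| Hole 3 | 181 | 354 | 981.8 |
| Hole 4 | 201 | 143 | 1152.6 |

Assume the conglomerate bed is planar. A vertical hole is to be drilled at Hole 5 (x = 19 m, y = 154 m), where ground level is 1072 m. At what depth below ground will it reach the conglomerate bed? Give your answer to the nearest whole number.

188 m

Let the plane be z = a·x + b·y + c.
Hole 3−Hole 2: 73a + 156b = −0.1;  Hole 4−Hole 2: 93a − 55b = 170.7.
Solving gives a = 1.43733, b = −0.67324.
Then c = 981.9 − a·108 − b·198 = 959.97.
At (19, 154): z_contact = 27.3 − 103.7 + 959.97 = 883.6 m.
Depth below ground = 1072 − 883.6 = 188 m.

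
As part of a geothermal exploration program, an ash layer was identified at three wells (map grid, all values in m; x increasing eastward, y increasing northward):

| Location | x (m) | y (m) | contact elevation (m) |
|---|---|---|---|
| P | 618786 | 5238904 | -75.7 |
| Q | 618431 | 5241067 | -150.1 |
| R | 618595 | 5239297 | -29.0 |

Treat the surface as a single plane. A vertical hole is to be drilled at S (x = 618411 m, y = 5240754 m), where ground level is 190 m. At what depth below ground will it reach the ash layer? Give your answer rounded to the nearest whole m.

Let the plane be z = a·x + b·y + c.
Q−P: −355a + 2163b = −74.4;  R−P: −191a + 393b = 46.7.
Solving gives a = −0.47603337, b = −0.11252513.
Then c = -75.7 − a·618786 − b·5238904 = 883995.42.
At (618411, 5240754): z_contact = −294384.3 − 589716.5 + 883995.42 = -105.4 m.
Depth below ground = 190 − (-105.4) = 295 m.

295 m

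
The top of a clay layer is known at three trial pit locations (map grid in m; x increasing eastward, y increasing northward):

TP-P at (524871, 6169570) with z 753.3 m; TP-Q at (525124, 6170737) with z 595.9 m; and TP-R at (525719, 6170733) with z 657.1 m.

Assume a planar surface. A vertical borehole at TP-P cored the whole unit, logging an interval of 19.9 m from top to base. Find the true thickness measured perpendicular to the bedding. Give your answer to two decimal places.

Two edge vectors: TP-P→TP-Q = (253, 1167, -157.4), TP-P→TP-R = (848, 1163, -96.2).
Normal n = (TP-P→TP-Q) × (TP-P→TP-R) = (70790.8, -109136.6, -695377).
So ∂z/∂x = −n_x/n_z = 0.10180 and ∂z/∂y = −n_y/n_z = −0.15695.
|∇z| = √(a²+b²) = 0.18707, so dip δ = arctan(0.18707) = 10.60°.
True thickness = vertical thickness × cos δ = 19.9 × cos 10.60° = 19.56 m.

19.56 m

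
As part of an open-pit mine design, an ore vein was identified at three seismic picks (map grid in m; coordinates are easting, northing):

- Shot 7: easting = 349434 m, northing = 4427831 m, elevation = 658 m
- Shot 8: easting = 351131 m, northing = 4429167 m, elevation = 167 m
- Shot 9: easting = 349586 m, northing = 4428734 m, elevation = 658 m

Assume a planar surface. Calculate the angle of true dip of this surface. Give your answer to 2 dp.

18.69°

Let the plane be z = a·easting + b·northing + c.
Shot 8−Shot 7: 1697a + 1336b = −491;  Shot 9−Shot 7: 152a + 903b = 0.
Solving gives a = −0.33353, b = 0.05614.
Gradient magnitude |∇z| = √(a² + b²) = √(0.11124 + 0.00315) = 0.33823.
True dip = arctan(0.33823) = 18.69°, dipping toward E (azimuth ≈ 100°).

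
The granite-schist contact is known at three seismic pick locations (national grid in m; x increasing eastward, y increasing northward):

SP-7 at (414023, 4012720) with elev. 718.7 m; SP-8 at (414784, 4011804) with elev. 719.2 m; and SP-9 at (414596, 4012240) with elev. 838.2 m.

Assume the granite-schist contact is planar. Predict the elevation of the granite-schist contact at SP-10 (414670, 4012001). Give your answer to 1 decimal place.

753.1 m

Two edge vectors: SP-7→SP-8 = (761, -916, 0.5), SP-7→SP-9 = (573, -480, 119.5).
Normal n = (SP-7→SP-8) × (SP-7→SP-9) = (-109222, -90653, 159588).
So ∂z/∂x = −n_x/n_z = 0.684399830 and ∂z/∂y = −n_y/n_z = 0.568043963.
Intercept c from SP-7: 718.7 − 283357.27 − 2279401.37 = −2562039.94.
At (414670, 4012001): z = 283800.1 + 2278992.9 − 2562039.94 = 753.1 m.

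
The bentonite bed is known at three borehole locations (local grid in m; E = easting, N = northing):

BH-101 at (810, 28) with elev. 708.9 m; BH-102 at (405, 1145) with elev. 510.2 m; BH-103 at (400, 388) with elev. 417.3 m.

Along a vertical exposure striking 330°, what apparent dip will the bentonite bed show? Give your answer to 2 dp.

Two edge vectors: BH-101→BH-102 = (-405, 1117, -198.7), BH-101→BH-103 = (-410, 360, -291.6).
Normal n = (BH-101→BH-102) × (BH-101→BH-103) = (-254185.2, -36631, 312170).
So ∂z/∂E = −n_x/n_z = 0.81425 and ∂z/∂N = −n_y/n_z = 0.11734.
Unit vector along 330° is (sin 330°, cos 330°) = (-0.5000, 0.8660).
Slope in that direction = a·(-0.5000) + b·(0.8660) = −0.30550.
Apparent dip = arctan|0.30550| = 16.99° (true dip is 39.4°, so apparent ≤ true as expected).

16.99°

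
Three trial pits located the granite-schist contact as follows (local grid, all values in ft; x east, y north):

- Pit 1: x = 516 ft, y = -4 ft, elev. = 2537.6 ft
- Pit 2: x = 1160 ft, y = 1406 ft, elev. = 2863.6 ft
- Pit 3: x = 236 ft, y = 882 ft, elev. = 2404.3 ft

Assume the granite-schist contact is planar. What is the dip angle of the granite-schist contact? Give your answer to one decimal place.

26.3°

Let the plane be z = a·x + b·y + c.
Pit 2−Pit 1: 644a + 1410b = 326;  Pit 3−Pit 1: −280a + 886b = −133.3.
Solving gives a = 0.49389, b = 0.00563.
Gradient magnitude |∇z| = √(a² + b²) = √(0.24392 + 0.00003) = 0.49392.
True dip = arctan(0.49392) = 26.3°, dipping toward W (azimuth ≈ 269°).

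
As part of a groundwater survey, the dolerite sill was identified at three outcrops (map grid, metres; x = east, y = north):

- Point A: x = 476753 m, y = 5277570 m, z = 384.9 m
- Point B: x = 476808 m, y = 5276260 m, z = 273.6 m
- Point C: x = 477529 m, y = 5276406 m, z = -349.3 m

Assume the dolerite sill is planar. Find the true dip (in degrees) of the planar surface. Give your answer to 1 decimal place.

41.2°

Two edge vectors: Point A→Point B = (55, -1310, -111.3), Point A→Point C = (776, -1164, -734.2).
Normal n = (Point A→Point B) × (Point A→Point C) = (832248.8, -45987.8, 952540).
So ∂z/∂x = −n_x/n_z = −0.87372 and ∂z/∂y = −n_y/n_z = 0.04828.
Gradient magnitude |∇z| = √(a² + b²) = √(0.76338 + 0.00233) = 0.87505.
True dip = arctan(0.87505) = 41.2°, dipping toward E (azimuth ≈ 093°).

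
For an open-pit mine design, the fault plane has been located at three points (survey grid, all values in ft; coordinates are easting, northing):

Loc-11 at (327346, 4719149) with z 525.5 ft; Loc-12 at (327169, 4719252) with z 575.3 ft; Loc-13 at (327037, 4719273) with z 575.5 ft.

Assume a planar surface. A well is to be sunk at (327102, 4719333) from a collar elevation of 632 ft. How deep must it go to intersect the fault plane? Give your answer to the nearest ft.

Let the plane be z = a·easting + b·northing + c.
Loc-12−Loc-11: −177a + 103b = 49.8;  Loc-13−Loc-11: −309a + 124b = 50.
Solving gives a = 0.10377569, b = 0.66182812.
Then c = 525.5 − a·327346 − b·4719149 = −3156710.57.
At (327102, 4719333): z_contact = 33945.2 + 3123387.3 − 3156710.57 = 622.0 ft.
Depth below ground = 632 − 622.0 = 10 ft.

10 ft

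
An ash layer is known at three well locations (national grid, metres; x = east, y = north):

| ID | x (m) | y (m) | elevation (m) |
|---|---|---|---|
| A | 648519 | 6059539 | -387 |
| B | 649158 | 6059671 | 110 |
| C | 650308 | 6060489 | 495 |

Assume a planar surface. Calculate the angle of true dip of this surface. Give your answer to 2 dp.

52.43°

Two edge vectors: A→B = (639, 132, 497), A→C = (1789, 950, 882).
Normal n = (A→B) × (A→C) = (-355726, 325535, 370902).
So ∂z/∂x = −n_x/n_z = 0.95908 and ∂z/∂y = −n_y/n_z = −0.87768.
Gradient magnitude |∇z| = √(a² + b²) = √(0.91984 + 0.77033) = 1.30007.
True dip = arctan(1.30007) = 52.43°, dipping toward NW (azimuth ≈ 312°).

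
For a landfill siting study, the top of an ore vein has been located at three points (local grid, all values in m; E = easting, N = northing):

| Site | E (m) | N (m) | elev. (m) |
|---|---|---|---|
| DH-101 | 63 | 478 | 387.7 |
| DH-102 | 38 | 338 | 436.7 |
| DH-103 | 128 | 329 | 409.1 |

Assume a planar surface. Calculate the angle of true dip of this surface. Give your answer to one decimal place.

Let the plane be z = a·E + b·N + c.
DH-102−DH-101: −25a − 140b = 49;  DH-103−DH-101: 65a − 149b = 21.4.
Solving gives a = −0.33567, b = −0.29006.
Gradient magnitude |∇z| = √(a² + b²) = √(0.11268 + 0.08413) = 0.44363.
True dip = arctan(0.44363) = 23.9°, dipping toward NE (azimuth ≈ 049°).

23.9°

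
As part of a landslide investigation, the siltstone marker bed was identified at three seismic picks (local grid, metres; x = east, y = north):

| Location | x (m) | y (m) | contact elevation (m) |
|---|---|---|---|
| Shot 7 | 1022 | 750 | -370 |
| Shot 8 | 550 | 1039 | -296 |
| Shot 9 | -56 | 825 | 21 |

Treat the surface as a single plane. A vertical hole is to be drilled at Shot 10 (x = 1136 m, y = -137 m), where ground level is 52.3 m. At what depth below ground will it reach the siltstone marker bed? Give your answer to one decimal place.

Let the plane be z = a·x + b·y + c.
Shot 8−Shot 7: −472a + 289b = 74;  Shot 9−Shot 7: −1078a + 75b = 391.
Solving gives a = −0.389108, b = −0.379442.
Then c = -370 − a·1022 − b·750 = 312.25.
At (1136, -137): z_contact = −442.03 + 51.98 + 312.25 = -77.79 m.
Depth below ground = 52.3 − (-77.79) = 130.1 m.

130.1 m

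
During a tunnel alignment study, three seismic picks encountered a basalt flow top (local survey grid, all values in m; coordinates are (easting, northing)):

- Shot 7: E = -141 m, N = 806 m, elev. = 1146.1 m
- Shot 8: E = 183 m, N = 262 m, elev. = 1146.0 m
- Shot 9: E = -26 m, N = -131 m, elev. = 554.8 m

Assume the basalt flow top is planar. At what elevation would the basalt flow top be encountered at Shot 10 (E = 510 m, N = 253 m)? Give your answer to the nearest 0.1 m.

Let the plane be z = a·E + b·N + c.
Shot 8−Shot 7: 324a − 544b = −0.1;  Shot 9−Shot 7: 115a − 937b = −591.3.
Solving gives a = 1.33417, b = 0.79480.
Then c = 1146.1 − a·-141 − b·806 = 693.61.
At (510, 253): z = 680.4 + 201.1 + 693.61 = 1575.1 m.

1575.1 m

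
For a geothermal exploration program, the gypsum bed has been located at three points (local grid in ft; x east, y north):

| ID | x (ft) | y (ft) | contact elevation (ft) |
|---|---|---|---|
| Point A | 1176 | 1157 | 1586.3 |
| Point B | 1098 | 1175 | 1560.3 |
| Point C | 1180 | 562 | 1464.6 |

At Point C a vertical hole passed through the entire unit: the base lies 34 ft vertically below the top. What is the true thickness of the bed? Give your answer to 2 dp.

31.19 ft

Two edge vectors: Point A→Point B = (-78, 18, -26), Point A→Point C = (4, -595, -121.7).
Normal n = (Point A→Point B) × (Point A→Point C) = (-17660.6, -9596.6, 46338).
So ∂z/∂x = −n_x/n_z = 0.38113 and ∂z/∂y = −n_y/n_z = 0.20710.
|∇z| = √(a²+b²) = 0.43376, so dip δ = arctan(0.43376) = 23.45°.
True thickness = vertical thickness × cos δ = 34 × cos 23.45° = 31.19 ft.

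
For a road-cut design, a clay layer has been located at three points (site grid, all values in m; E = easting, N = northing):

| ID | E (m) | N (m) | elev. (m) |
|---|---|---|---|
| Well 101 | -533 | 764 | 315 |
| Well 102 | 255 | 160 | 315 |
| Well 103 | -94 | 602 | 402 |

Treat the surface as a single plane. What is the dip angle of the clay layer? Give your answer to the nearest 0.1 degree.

32.1°

Let the plane be z = a·E + b·N + c.
Well 102−Well 101: 788a − 604b = 0;  Well 103−Well 101: 439a − 162b = 87.
Solving gives a = 0.38217, b = 0.49859.
Gradient magnitude |∇z| = √(a² + b²) = √(0.14605 + 0.24859) = 0.62821.
True dip = arctan(0.62821) = 32.1°, dipping toward SW (azimuth ≈ 217°).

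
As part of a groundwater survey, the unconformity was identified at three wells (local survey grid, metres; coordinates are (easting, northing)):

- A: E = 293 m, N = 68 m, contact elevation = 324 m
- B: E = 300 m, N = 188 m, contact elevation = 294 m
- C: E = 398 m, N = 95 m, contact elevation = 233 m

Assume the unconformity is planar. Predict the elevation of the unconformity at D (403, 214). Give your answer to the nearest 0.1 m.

204.8 m

Let the plane be z = a·E + b·N + c.
B−A: 7a + 120b = −30;  C−A: 105a + 27b = −91.
Solving gives a = −0.81460, b = −0.20248.
Then c = 324 − a·293 − b·68 = 576.45.
At (403, 214): z = −328.3 − 43.3 + 576.45 = 204.8 m.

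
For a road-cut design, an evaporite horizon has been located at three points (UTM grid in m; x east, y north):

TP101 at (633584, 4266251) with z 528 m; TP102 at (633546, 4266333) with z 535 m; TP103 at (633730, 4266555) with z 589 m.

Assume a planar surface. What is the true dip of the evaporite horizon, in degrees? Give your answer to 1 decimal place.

Two edge vectors: TP101→TP102 = (-38, 82, 7), TP101→TP103 = (146, 304, 61).
Normal n = (TP101→TP102) × (TP101→TP103) = (2874, 3340, -23524).
So ∂z/∂x = −n_x/n_z = 0.12217 and ∂z/∂y = −n_y/n_z = 0.14198.
Gradient magnitude |∇z| = √(a² + b²) = √(0.01493 + 0.02016) = 0.18731.
True dip = arctan(0.18731) = 10.6°, dipping toward SW (azimuth ≈ 221°).

10.6°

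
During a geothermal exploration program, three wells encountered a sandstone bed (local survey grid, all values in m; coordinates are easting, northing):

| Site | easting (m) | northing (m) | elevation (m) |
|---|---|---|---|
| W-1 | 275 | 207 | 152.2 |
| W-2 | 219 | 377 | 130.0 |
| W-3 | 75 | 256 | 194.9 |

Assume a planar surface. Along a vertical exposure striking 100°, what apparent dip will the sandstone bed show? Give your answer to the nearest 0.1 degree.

Let the plane be z = a·easting + b·northing + c.
W-2−W-1: −56a + 170b = −22.2;  W-3−W-1: −200a + 49b = 42.7.
Solving gives a = −0.26705, b = −0.21856.
Unit vector along 100° is (sin 100°, cos 100°) = (0.9848, -0.1736).
Slope in that direction = a·(0.9848) + b·(-0.1736) = −0.22504.
Apparent dip = arctan|0.22504| = 12.7° (true dip is 19.0°, so apparent ≤ true as expected).

12.7°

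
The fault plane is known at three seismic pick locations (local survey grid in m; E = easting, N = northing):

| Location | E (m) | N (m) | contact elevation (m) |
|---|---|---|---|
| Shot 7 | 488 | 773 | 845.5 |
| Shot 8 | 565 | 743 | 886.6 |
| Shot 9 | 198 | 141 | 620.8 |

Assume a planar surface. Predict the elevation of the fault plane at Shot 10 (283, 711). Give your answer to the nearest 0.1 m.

Two edge vectors: Shot 7→Shot 8 = (77, -30, 41.1), Shot 7→Shot 9 = (-290, -632, -224.7).
Normal n = (Shot 7→Shot 8) × (Shot 7→Shot 9) = (32716.2, 5382.9, -57364).
So ∂z/∂E = −n_x/n_z = 0.57033 and ∂z/∂N = −n_y/n_z = 0.09384.
Intercept c from Shot 7: 845.5 − 278.32 − 72.54 = 494.64.
At (283, 711): z = 161.4 + 66.7 + 494.64 = 722.8 m.

722.8 m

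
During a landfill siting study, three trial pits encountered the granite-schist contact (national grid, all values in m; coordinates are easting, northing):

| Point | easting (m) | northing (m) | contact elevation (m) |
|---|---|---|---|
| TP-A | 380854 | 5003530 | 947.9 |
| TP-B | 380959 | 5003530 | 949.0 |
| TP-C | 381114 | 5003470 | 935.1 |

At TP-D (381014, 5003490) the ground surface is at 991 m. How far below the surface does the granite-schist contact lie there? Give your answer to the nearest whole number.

Let the plane be z = a·easting + b·northing + c.
TP-B−TP-A: 105a + 0b = 1.1;  TP-C−TP-A: 260a − 60b = −12.8.
Solving gives a = 0.01047619, b = 0.25873016.
Then c = 947.9 − a·380854 − b·5003530 = −1297606.11.
At (381014, 5003490): z_contact = 3991.6 + 1294553.8 − 1297606.11 = 939.2 m.
Depth below ground = 991 − 939.2 = 52 m.

52 m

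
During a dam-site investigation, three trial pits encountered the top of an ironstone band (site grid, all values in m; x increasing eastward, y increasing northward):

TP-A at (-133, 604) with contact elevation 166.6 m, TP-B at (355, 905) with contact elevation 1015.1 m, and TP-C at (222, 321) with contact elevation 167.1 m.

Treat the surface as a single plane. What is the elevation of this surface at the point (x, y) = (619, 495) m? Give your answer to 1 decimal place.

770.3 m

Two edge vectors: TP-A→TP-B = (488, 301, 848.5), TP-A→TP-C = (355, -283, 0.5).
Normal n = (TP-A→TP-B) × (TP-A→TP-C) = (240276, 300973.5, -244959).
So ∂z/∂x = −n_x/n_z = 0.98088 and ∂z/∂y = −n_y/n_z = 1.22867.
Intercept c from TP-A: 166.6 + 130.46 − 742.12 = −445.06.
At (619, 495): z = 607.2 + 608.2 − 445.06 = 770.3 m.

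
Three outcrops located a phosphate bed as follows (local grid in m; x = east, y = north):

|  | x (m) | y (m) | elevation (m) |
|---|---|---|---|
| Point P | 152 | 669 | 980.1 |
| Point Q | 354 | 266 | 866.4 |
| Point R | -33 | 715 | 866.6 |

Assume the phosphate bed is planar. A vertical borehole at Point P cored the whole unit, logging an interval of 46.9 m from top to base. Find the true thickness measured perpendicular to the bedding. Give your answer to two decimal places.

Let the plane be z = a·x + b·y + c.
Point Q−Point P: 202a − 403b = −113.7;  Point R−Point P: −185a + 46b = −113.5.
Solving gives a = 0.78100, b = 0.67361.
|∇z| = √(a²+b²) = 1.03136, so dip δ = arctan(1.03136) = 45.88°.
True thickness = vertical thickness × cos δ = 46.9 × cos 45.88° = 32.65 m.

32.65 m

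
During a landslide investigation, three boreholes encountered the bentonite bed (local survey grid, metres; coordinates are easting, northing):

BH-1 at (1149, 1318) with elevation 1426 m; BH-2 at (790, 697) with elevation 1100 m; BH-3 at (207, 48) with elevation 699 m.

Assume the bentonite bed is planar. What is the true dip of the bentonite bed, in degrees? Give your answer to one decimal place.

24.7°

Two edge vectors: BH-1→BH-2 = (-359, -621, -326), BH-1→BH-3 = (-942, -1270, -727).
Normal n = (BH-1→BH-2) × (BH-1→BH-3) = (37447, 46099, -129052).
So ∂z/∂easting = −n_x/n_z = 0.29017 and ∂z/∂northing = −n_y/n_z = 0.35721.
Gradient magnitude |∇z| = √(a² + b²) = √(0.08420 + 0.12760) = 0.46022.
True dip = arctan(0.46022) = 24.7°, dipping toward SW (azimuth ≈ 219°).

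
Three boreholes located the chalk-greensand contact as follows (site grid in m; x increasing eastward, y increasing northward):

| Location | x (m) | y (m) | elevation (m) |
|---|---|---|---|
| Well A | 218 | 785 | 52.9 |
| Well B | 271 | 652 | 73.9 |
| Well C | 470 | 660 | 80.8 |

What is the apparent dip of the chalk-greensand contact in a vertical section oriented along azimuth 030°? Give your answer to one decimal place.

5.9°

Let the plane be z = a·x + b·y + c.
Well B−Well A: 53a − 133b = 21;  Well C−Well A: 252a − 125b = 27.9.
Solving gives a = 0.04037, b = −0.14181.
Unit vector along 030° is (sin 30°, cos 30°) = (0.5000, 0.8660).
Slope in that direction = a·(0.5000) + b·(0.8660) = −0.10262.
Apparent dip = arctan|0.10262| = 5.9° (true dip is 8.4°, so apparent ≤ true as expected).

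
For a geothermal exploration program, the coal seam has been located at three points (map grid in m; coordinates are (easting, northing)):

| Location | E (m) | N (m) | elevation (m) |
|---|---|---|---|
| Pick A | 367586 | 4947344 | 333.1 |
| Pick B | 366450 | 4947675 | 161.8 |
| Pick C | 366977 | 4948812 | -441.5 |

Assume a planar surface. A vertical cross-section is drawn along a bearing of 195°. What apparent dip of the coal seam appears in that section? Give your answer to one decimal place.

Let the plane be z = a·E + b·N + c.
Pick B−Pick A: −1136a + 331b = −171.3;  Pick C−Pick A: −609a + 1468b = −774.6.
Solving gives a = −0.00336, b = −0.52905.
Unit vector along 195° is (sin 195°, cos 195°) = (-0.2588, -0.9659).
Slope in that direction = a·(-0.2588) + b·(-0.9659) = 0.51189.
Apparent dip = arctan|0.51189| = 27.1° (true dip is 27.9°, so apparent ≤ true as expected).

27.1°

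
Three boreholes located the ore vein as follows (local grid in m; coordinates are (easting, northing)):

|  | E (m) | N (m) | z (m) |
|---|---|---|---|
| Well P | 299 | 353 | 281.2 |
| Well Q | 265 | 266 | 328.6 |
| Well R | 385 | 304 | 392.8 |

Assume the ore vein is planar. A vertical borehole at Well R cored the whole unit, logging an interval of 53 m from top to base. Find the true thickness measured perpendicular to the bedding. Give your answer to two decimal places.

Two edge vectors: Well P→Well Q = (-34, -87, 47.4), Well P→Well R = (86, -49, 111.6).
Normal n = (Well P→Well Q) × (Well P→Well R) = (-7386.6, 7870.8, 9148).
So ∂z/∂E = −n_x/n_z = 0.80746 and ∂z/∂N = −n_y/n_z = −0.86038.
|∇z| = √(a²+b²) = 1.17993, so dip δ = arctan(1.17993) = 49.72°.
True thickness = vertical thickness × cos δ = 53 × cos 49.72° = 34.27 m.

34.27 m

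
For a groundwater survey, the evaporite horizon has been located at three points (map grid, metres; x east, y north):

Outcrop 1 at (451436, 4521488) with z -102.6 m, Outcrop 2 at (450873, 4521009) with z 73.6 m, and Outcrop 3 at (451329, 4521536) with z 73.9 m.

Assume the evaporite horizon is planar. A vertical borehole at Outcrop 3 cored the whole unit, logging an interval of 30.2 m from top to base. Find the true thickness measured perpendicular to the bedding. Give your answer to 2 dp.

16.21 m

Two edge vectors: Outcrop 1→Outcrop 2 = (-563, -479, 176.2), Outcrop 1→Outcrop 3 = (-107, 48, 176.5).
Normal n = (Outcrop 1→Outcrop 2) × (Outcrop 1→Outcrop 3) = (-93001.1, 80516.1, -78277).
So ∂z/∂x = −n_x/n_z = −1.18810 and ∂z/∂y = −n_y/n_z = 1.02860.
|∇z| = √(a²+b²) = 1.57150, so dip δ = arctan(1.57150) = 57.53°.
True thickness = vertical thickness × cos δ = 30.2 × cos 57.53° = 16.21 m.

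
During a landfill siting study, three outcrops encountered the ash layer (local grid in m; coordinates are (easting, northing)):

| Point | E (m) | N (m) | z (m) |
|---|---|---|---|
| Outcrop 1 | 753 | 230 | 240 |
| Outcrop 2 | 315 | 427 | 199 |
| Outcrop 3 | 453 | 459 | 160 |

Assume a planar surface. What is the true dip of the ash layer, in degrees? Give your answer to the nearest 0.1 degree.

29.8°

Let the plane be z = a·E + b·N + c.
Outcrop 2−Outcrop 1: −438a + 197b = −41;  Outcrop 3−Outcrop 1: −300a + 229b = −80.
Solving gives a = −0.15463, b = −0.55191.
Gradient magnitude |∇z| = √(a² + b²) = √(0.02391 + 0.30461) = 0.57317.
True dip = arctan(0.57317) = 29.8°, dipping toward NNE (azimuth ≈ 016°).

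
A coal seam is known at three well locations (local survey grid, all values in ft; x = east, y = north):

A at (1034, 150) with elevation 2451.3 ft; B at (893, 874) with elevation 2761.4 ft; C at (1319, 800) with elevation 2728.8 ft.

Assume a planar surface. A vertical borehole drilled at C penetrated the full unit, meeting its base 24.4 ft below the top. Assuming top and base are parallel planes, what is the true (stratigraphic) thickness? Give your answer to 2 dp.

Two edge vectors: A→B = (-141, 724, 310.1), A→C = (285, 650, 277.5).
Normal n = (A→B) × (A→C) = (-655, 127506, -297990).
So ∂z/∂x = −n_x/n_z = −0.00220 and ∂z/∂y = −n_y/n_z = 0.42789.
|∇z| = √(a²+b²) = 0.42789, so dip δ = arctan(0.42789) = 23.17°.
True thickness = vertical thickness × cos δ = 24.4 × cos 23.17° = 22.43 ft.

22.43 ft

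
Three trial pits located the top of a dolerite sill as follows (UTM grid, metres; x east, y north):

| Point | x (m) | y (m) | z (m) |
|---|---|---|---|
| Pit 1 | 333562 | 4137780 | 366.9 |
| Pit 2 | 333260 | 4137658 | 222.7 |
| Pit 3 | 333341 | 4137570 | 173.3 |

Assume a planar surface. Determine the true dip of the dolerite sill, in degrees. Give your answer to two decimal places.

Two edge vectors: Pit 1→Pit 2 = (-302, -122, -144.2), Pit 1→Pit 3 = (-221, -210, -193.6).
Normal n = (Pit 1→Pit 2) × (Pit 1→Pit 3) = (-6662.8, -26599, 36458).
So ∂z/∂x = −n_x/n_z = 0.18275 and ∂z/∂y = −n_y/n_z = 0.72958.
Gradient magnitude |∇z| = √(a² + b²) = √(0.03340 + 0.53229) = 0.75212.
True dip = arctan(0.75212) = 36.95°, dipping toward SSW (azimuth ≈ 194°).

36.95°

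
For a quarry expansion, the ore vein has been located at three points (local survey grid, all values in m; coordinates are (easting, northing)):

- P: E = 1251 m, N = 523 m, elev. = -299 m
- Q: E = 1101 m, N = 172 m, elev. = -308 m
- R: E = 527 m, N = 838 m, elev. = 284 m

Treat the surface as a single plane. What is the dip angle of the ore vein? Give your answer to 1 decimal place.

Two edge vectors: P→Q = (-150, -351, -9), P→R = (-724, 315, 583).
Normal n = (P→Q) × (P→R) = (-201798, 93966, -301374).
So ∂z/∂E = −n_x/n_z = −0.66959 and ∂z/∂N = −n_y/n_z = 0.31179.
Gradient magnitude |∇z| = √(a² + b²) = √(0.44836 + 0.09721) = 0.73863.
True dip = arctan(0.73863) = 36.5°, dipping toward ESE (azimuth ≈ 115°).

36.5°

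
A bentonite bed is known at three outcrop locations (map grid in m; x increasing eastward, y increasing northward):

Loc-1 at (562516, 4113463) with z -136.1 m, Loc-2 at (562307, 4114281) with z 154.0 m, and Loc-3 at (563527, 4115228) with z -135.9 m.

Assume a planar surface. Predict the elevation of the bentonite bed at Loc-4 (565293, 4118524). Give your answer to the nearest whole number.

Two edge vectors: Loc-1→Loc-2 = (-209, 818, 290.1), Loc-1→Loc-3 = (1011, 1765, 0.2).
Normal n = (Loc-1→Loc-2) × (Loc-1→Loc-3) = (-511862.9, 293332.9, -1195883).
So ∂z/∂x = −n_x/n_z = −0.42802088 and ∂z/∂y = −n_y/n_z = 0.24528562.
Intercept c from Loc-1: -136.1 + 240768.60 − 1008973.31 = −768340.82.
At (565293, 4118524): z = −241957.2 + 1010214.7 − 768340.82 = -83.3 m.

-83 m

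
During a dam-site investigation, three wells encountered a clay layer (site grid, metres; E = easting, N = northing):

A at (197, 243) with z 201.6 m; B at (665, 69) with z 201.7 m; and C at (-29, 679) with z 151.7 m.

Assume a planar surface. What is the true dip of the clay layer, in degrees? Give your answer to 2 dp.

8.59°

Let the plane be z = a·E + b·N + c.
B−A: 468a − 174b = 0.1;  C−A: −226a + 436b = −49.9.
Solving gives a = −0.05245, b = −0.14163.
Gradient magnitude |∇z| = √(a² + b²) = √(0.00275 + 0.02006) = 0.15103.
True dip = arctan(0.15103) = 8.59°, dipping toward NNE (azimuth ≈ 020°).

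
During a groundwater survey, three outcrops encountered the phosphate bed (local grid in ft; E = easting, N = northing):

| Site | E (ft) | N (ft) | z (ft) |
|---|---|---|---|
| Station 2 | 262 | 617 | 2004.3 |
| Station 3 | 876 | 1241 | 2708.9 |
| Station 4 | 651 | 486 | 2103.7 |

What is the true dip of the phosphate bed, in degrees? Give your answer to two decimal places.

39.15°

Two edge vectors: Station 2→Station 3 = (614, 624, 704.6), Station 2→Station 4 = (389, -131, 99.4).
Normal n = (Station 2→Station 3) × (Station 2→Station 4) = (154328.2, 213057.8, -323170).
So ∂z/∂E = −n_x/n_z = 0.47754 and ∂z/∂N = −n_y/n_z = 0.65927.
Gradient magnitude |∇z| = √(a² + b²) = √(0.22805 + 0.43464) = 0.81406.
True dip = arctan(0.81406) = 39.15°, dipping toward SW (azimuth ≈ 216°).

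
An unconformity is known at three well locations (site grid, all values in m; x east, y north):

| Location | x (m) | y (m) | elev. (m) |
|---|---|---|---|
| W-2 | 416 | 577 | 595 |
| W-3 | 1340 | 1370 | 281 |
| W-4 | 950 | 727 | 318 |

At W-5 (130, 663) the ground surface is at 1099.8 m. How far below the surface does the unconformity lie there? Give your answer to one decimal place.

304.9 m

Let the plane be z = a·x + b·y + c.
W-3−W-2: 924a + 793b = −314;  W-4−W-2: 534a + 150b = −277.
Solving gives a = −0.605771, b = 0.309876.
Then c = 595 − a·416 − b·577 = 668.20.
At (130, 663): z_contact = −78.75 + 205.45 + 668.20 = 794.90 m.
Depth below ground = 1099.8 − 794.90 = 304.9 m.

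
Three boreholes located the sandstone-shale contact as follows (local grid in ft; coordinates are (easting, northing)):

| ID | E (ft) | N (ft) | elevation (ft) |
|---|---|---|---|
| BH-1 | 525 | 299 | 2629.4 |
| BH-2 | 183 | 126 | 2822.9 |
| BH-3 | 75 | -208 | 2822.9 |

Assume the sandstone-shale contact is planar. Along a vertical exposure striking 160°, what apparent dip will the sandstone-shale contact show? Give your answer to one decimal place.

Let the plane be z = a·E + b·N + c.
BH-2−BH-1: −342a − 173b = 193.5;  BH-3−BH-1: −450a − 507b = 193.5.
Solving gives a = −0.67643, b = 0.21873.
Unit vector along 160° is (sin 160°, cos 160°) = (0.3420, -0.9397).
Slope in that direction = a·(0.3420) + b·(-0.9397) = −0.43689.
Apparent dip = arctan|0.43689| = 23.6° (true dip is 35.4°, so apparent ≤ true as expected).

23.6°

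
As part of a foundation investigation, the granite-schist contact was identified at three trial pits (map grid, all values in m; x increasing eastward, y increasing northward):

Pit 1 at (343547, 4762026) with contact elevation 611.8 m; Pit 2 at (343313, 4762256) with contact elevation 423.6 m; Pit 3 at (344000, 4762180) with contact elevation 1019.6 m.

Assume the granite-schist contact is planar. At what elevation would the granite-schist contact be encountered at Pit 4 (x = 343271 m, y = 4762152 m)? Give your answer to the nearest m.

Let the plane be z = a·x + b·y + c.
Pit 2−Pit 1: −234a + 230b = −188.2;  Pit 3−Pit 1: 453a + 154b = 407.8.
Solving gives a = 0.87556373, b = 0.07253006.
Then c = 611.8 − a·343547 − b·4762026 = −645575.52.
At (343271, 4762152): z = 300555.6 + 345399.2 − 645575.52 = 379.3 m.

379 m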